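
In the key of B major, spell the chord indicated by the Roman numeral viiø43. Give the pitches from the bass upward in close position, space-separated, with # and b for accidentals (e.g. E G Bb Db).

The numeral's case and figure indicate a half-diminished seventh chord. In B major its root, the seventh degree, is A#.
That chord is spelled A#-C#-E-G#.
The figured bass 43 indicates second inversion, placing the fifth (E) in the bass: E-G#-A#-C#.

E G# A# C#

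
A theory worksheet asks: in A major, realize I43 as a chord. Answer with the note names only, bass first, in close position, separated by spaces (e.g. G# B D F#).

The numeral's case and figure indicate a major seventh chord. In A major its root, the tonic, is A.
That chord is spelled A-C#-E-G#.
With the 43 figure the chord is in second inversion; from the bass E upward in close position it reads E-G#-A-C#.

E G# A C#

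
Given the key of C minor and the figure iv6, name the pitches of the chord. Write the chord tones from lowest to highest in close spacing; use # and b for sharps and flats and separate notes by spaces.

The numeral's case and figure indicate a minor triad. In C minor its root, the fourth degree, is F.
That chord is spelled F-Ab-C.
The figured bass 6 indicates first inversion, placing the third (Ab) in the bass: Ab-C-F.

Ab C F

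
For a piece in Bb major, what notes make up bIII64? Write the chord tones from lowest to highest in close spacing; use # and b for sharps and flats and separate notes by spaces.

Ab Db F

bIII64 is a major triad on the lowered third degree, borrowed from the parallel minor. In Bb major that root is Db.
So the chord is Db-F-Ab.
With the 64 figure the chord is in second inversion; from the bass Ab upward in close position it reads Ab-Db-F.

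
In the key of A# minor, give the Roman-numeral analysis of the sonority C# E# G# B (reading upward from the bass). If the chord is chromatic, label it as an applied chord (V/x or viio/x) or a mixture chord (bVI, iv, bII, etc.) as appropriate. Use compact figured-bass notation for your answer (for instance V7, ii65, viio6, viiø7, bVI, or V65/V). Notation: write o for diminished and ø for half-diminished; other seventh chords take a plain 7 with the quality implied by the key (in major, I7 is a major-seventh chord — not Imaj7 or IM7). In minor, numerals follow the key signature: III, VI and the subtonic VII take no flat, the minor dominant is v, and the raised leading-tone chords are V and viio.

V7/VI

The pitches C#-E#-G#-B form a dominant seventh chord rooted on C#.
C# is not a diatonic chord root with this quality in A# minor, but it lies a perfect fifth above F# (VI), so the chord functions as an applied dominant of VI.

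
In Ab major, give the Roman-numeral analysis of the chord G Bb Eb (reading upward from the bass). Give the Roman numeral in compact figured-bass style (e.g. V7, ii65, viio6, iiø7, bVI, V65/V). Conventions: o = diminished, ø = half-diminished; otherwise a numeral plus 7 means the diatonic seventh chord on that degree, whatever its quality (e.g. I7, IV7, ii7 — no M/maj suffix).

Stacked in thirds the chord is Eb-G-Bb: a major triad on Eb.
Eb is scale degree 5 in Ab major, and a major triad on that degree is written V.
With G in the bass the chord is in first inversion, so the figured bass is 6.

V6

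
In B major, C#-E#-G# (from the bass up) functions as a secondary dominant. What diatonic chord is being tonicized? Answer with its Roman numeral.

The chord is a major triad on C#.
A dominant resolves down a perfect fifth: C# → F#. In B major, F# is scale degree 5, i.e. V.

V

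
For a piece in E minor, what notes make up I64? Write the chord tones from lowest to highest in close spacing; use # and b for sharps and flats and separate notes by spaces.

Scale degree 1 in E minor is E; here the chord built on it is altered to a major triad. I64 is the major tonic (Picardy third), borrowed from the parallel major.
So the chord is E-G#-B.
The figured bass 64 indicates second inversion, placing the fifth (B) in the bass: B-E-G#.

B E G#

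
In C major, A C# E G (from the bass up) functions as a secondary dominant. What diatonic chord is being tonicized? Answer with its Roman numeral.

The chord is a dominant seventh chord on A.
A dominant resolves down a perfect fifth: A → D. In C major, D is scale degree 2, i.e. ii.

ii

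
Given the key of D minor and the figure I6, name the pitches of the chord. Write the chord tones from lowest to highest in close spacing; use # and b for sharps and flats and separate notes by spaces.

I6 is the major tonic (Picardy third), borrowed from the parallel major. In D minor that root is D.
So the chord is D-F#-A, a major triad.
With the 6 figure the chord is in first inversion; from the bass F# upward in close position it reads F#-A-D.

F# A D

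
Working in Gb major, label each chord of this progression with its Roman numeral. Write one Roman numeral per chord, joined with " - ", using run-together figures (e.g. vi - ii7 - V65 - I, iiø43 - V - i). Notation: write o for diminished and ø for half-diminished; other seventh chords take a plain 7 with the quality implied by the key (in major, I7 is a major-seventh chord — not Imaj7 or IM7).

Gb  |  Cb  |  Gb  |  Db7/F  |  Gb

Gb has root Gb, degree 1 in Gb major, so I.
Cb has root Cb, degree 4 in Gb major, so IV.
Gb has root Gb, degree 1 in Gb major, so I.
Db7/F: dominant seventh chord on Db = scale degree 5 → V65.
Gb has root Gb, degree 1 in Gb major, so I.

I - IV - I - V65 - I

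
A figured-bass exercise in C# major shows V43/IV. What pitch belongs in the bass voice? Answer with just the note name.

The applied chord V43/IV is rooted on C#: C#-E#-G#-B.
The figure 43 means second inversion — the fifth is in the bass.

G#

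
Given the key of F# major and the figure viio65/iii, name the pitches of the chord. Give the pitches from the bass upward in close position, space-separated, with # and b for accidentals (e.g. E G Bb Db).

The slash marks an applied leading-tone chord: viio of iii. In F# major, iii is A#, so the leading tone to it is G##, a half step below.
Building a fully diminished seventh chord on G## gives G##-B#-D#-F#.
With the 65 figure the chord is in first inversion; from the bass B# upward in close position it reads B#-D#-F#-G##.

B# D# F# G##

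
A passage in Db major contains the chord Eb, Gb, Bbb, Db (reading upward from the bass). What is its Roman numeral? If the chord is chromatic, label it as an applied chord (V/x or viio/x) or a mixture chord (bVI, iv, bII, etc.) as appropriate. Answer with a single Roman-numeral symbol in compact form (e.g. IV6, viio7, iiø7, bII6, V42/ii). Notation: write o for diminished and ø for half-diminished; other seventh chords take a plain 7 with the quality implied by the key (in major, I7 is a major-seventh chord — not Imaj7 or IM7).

The pitches Eb-Gb-Bbb-Db form a half-diminished seventh chord rooted on Eb.
Eb is the second degree of Db major. This is the half-diminished supertonic seventh, borrowed from the parallel minor.

iiø7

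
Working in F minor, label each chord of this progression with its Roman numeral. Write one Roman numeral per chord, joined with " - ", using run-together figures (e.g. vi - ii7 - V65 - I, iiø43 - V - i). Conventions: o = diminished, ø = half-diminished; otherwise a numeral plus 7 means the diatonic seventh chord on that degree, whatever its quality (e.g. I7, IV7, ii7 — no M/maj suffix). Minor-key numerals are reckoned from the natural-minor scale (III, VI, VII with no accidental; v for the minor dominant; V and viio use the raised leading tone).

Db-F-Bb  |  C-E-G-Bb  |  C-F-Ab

Db-F-Bb: minor triad on Bb = scale degree 4 → iv6.
C-E-G-Bb has root C, degree 5 in F minor, so V7.
C-F-Ab: minor triad on F = scale degree 1 → i64.

iv6 - V7 - i64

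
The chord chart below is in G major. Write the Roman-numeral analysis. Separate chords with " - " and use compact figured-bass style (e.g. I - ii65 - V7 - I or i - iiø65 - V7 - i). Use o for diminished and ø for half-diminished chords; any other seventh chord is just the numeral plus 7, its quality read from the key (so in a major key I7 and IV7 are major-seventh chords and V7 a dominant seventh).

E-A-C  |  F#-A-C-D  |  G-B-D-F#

E-A-C has root A, degree 2 in G major, so ii64.
F#-A-C-D: root D is the dominant; dominant seventh chord there is V65.
G-B-D-F#: root G is the tonic; major seventh chord there is I7.

ii64 - V65 - I7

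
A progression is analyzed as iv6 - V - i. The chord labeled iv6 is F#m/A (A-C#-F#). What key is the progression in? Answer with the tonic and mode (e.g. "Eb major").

iv6 is given as A-C#-F# — a minor triad with root F#.
iv6 on F# implies F# is the subdominant; that puts the tonic at C#, and the lowercase numeral fits minor mode.

C# minor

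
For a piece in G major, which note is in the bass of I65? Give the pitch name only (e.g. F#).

I in G major has root G; the chord is G-B-D-F#.
The figure 65 means first inversion — the third is in the bass.

B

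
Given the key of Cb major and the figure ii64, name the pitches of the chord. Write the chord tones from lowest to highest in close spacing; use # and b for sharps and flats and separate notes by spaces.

In Cb major, scale degree 2 is Db, and the diatonic chord built there is a minor triad.
That chord is spelled Db-Fb-Ab.
The figured bass 64 indicates second inversion, placing the fifth (Ab) in the bass: Ab-Db-Fb.

Ab Db Fb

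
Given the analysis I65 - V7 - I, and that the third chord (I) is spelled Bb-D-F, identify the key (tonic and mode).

Bb major

The anchor chord is a major triad on Bb, labeled I.
If Bb is scale degree 1 and the mode makes that degree carry a major triad, the tonic is Bb and the mode is major.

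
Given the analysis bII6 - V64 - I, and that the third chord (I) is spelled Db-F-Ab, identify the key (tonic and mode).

Db major

I is given as Db-F-Ab — a major triad with root Db.
If Db is scale degree 1 and the mode makes that degree carry a major triad, the tonic is Db and the mode is major.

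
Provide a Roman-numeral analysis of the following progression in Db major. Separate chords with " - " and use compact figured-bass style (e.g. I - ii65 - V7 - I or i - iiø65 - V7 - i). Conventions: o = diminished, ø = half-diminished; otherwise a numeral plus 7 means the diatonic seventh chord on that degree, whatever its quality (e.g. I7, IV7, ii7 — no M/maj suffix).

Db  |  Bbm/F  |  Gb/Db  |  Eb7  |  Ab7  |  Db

Db has root Db, degree 1 in Db major, so I.
Bbm/F: minor triad on Bb = scale degree 6 → vi64.
Gb/Db: root Gb is the subdominant; major triad there is IV64.
Eb7: a dominant seventh chord on Eb, the applied dominant of V → V7/V.
Ab7 has root Ab, degree 5 in Db major, so V7.
Db: root Db is the tonic; major triad there is I.

I - vi64 - IV64 - V7/V - V7 - I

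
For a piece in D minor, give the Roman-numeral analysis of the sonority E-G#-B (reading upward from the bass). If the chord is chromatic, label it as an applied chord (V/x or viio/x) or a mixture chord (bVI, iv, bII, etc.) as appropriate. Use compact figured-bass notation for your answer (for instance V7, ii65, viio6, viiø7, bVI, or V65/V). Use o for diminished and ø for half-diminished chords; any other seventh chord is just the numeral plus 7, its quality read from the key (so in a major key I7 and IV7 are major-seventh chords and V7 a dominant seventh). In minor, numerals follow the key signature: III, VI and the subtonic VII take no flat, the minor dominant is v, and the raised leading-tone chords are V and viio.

Stacked in thirds the chord is E-G#-B: a major triad on E.
E is not a diatonic chord root with this quality in D minor, but it lies a perfect fifth above A (V), so the chord functions as an applied dominant of V.

V/V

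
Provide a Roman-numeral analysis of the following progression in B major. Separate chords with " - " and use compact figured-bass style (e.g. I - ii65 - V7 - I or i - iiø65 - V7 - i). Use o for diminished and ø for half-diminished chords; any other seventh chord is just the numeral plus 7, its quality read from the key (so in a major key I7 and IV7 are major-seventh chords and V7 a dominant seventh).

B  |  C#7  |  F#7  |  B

I - V7/V - V7 - I

B: root B is the tonic; major triad there is I.
C#7: a dominant seventh chord on C#, the applied dominant of V → V7/V.
F#7 has root F#, degree 5 in B major, so V7.
B: major triad on B = scale degree 1 → I.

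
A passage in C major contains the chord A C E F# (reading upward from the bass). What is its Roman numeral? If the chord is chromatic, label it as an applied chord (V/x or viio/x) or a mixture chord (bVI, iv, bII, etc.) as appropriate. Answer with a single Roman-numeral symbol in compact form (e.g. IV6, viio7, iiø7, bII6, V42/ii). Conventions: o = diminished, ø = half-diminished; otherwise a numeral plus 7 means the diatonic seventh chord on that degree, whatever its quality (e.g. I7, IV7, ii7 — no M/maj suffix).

Stacked in thirds the chord is F#-A-C-E: a half-diminished seventh chord on F#.
F# sits a half step below G (V in C major); a diminished chord there is the applied leading-tone chord of V.
With A in the bass the chord is in first inversion, so the figured bass is 65.

viiø65/V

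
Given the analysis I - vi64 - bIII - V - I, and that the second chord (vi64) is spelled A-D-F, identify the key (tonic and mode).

The anchor chord is a minor triad on D, labeled vi64.
vi64 on D implies D is the submediant; that puts the tonic at F, and the lowercase numeral fits major mode.

F major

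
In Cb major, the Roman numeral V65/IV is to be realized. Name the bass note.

The applied chord V65/IV is rooted on Cb: Cb-Eb-Gb-Bbb.
The figure 65 means first inversion — the third is in the bass.

Eb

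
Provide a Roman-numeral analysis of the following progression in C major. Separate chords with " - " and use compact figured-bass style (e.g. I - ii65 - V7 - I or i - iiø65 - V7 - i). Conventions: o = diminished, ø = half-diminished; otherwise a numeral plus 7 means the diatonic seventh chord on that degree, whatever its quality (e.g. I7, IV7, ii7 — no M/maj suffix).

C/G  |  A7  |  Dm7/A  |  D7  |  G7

I64 - V7/ii - ii43 - V7/V - V7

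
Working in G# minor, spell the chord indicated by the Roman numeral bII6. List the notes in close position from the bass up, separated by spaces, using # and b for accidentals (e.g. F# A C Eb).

C# E A

Scale degree 2 in G# minor is A#; lowering it a half step gives A. bII6 is the Neapolitan sixth — a major triad on the lowered second degree, here in its customary first inversion.
So the chord is A-C#-E, a major triad.
With the 6 figure the chord is in first inversion; from the bass C# upward in close position it reads C#-E-A.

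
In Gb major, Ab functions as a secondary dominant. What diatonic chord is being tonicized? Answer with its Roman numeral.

V

The chord is a major triad on Ab.
A dominant resolves down a perfect fifth: Ab → Db. In Gb major, Db is scale degree 5, i.e. V.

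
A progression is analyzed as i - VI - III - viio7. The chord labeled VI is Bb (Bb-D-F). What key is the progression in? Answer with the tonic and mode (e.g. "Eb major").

VI is given as Bb-D-F — a major triad with root Bb.
If Bb is scale degree 6 and the mode makes that degree carry a major triad, the tonic is D and the mode is minor.

D minor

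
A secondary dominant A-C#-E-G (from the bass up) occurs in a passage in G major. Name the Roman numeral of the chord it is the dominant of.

V

The chord is a dominant seventh chord on A.
A dominant resolves down a perfect fifth: A → D. In G major, D is scale degree 5, i.e. V.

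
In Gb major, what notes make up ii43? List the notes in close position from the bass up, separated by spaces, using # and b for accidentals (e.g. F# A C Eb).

In Gb major, the second degree is Ab, and the diatonic chord built there is a minor seventh chord.
That chord is spelled Ab-Cb-Eb-Gb.
The figured bass 43 indicates second inversion, placing the fifth (Eb) in the bass: Eb-Gb-Ab-Cb.

Eb Gb Ab Cb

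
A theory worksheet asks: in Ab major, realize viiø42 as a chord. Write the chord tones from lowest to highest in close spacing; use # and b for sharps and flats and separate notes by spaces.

In Ab major, scale degree 7 is G, and the diatonic chord built there is a half-diminished seventh chord.
That chord is spelled G-Bb-Db-F.
The figured bass 42 indicates third inversion, placing the seventh (F) in the bass: F-G-Bb-Db.

F G Bb Db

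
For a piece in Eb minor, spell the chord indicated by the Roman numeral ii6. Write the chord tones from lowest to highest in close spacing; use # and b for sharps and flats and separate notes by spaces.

Scale degree 2 in Eb minor is F; here the chord built on it is altered to a minor triad. ii6 is the minor supertonic, borrowed from the parallel major (the Dorian ii).
So the chord is F-Ab-C, a minor triad.
With the 6 figure the chord is in first inversion; from the bass Ab upward in close position it reads Ab-C-F.

Ab C F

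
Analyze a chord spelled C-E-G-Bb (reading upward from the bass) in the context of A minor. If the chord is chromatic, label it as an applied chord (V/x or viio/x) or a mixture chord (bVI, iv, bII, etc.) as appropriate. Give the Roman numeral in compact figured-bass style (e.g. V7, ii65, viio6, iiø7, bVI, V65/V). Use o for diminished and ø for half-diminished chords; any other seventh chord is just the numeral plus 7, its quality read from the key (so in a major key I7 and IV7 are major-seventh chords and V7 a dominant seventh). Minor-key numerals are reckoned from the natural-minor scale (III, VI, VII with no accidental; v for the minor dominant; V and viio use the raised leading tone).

V7/VI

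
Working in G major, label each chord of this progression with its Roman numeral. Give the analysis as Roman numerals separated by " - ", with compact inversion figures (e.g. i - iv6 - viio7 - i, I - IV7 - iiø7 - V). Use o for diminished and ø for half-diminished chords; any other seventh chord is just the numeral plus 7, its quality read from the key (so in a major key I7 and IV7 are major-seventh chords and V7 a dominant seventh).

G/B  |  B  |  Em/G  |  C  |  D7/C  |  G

I6 - V/vi - vi6 - IV - V42 - I

G/B: major triad on G = scale degree 1 → I6.
B: chromatic; B is V of vi, so V/vi.
Em/G: minor triad on E = scale degree 6 → vi6.
C has root C, degree 4 in G major, so IV.
D7/C: dominant seventh chord on D = scale degree 5 → V42.
G has root G, degree 1 in G major, so I.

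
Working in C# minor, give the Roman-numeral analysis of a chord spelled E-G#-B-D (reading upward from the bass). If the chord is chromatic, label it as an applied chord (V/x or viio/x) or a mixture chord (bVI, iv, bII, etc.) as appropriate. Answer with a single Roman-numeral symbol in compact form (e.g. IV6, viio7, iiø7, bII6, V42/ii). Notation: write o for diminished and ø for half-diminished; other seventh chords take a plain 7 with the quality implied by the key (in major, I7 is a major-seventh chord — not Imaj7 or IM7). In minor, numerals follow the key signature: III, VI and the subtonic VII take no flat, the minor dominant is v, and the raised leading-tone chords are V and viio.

V7/VI

The pitches E-G#-B-D form a dominant seventh chord rooted on E.
E is not a diatonic chord root with this quality in C# minor, but it lies a perfect fifth above A (VI), so the chord functions as an applied dominant of VI.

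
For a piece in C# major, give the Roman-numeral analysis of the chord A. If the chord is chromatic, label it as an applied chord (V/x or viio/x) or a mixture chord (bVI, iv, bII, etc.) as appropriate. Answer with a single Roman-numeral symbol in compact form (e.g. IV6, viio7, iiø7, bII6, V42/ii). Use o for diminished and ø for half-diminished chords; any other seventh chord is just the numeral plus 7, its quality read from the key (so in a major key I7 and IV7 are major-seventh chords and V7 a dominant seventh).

Stacked in thirds the chord is A-C#-E: a major triad on A.
A is the lowered sixth degree of C# major (diatonic 6 would be A#). This is a major triad on the lowered sixth degree, borrowed from the parallel minor.

bVI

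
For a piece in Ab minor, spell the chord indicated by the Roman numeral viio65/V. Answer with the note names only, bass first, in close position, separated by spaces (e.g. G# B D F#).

F Ab Cb D

viio65/V is a secondary leading-tone chord. The target V is Eb in Ab minor; the applied chord is rooted a semitone below, on D.
Building a fully diminished seventh chord on D gives D-F-Ab-Cb.
With the 65 figure the chord is in first inversion; from the bass F upward in close position it reads F-Ab-Cb-D.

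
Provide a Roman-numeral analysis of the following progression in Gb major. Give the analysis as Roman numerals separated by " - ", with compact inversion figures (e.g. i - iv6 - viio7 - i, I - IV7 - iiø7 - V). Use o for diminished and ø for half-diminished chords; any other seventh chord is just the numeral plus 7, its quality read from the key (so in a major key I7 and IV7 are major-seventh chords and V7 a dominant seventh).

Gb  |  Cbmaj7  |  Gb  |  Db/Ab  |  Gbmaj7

I - IV7 - I - V64 - I7

Gb has root Gb, degree 1 in Gb major, so I.
Cbmaj7: major seventh chord on Cb = scale degree 4 → IV7.
Gb has root Gb, degree 1 in Gb major, so I.
Db/Ab: root Db is the dominant; major triad there is V64.
Gbmaj7: root Gb is the tonic; major seventh chord there is I7.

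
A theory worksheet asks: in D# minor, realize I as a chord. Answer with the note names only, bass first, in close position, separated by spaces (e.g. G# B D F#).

D# F## A#

Scale degree 1 in D# minor is D#; here the chord built on it is altered to a major triad. I is the major tonic (Picardy third), borrowed from the parallel major.
So the chord is D#-F##-A#, a major triad.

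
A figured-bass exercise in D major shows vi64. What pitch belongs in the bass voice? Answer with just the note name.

F#

vi in D major has root B; the chord is B-D-F#.
The figure 64 means second inversion — the fifth is in the bass.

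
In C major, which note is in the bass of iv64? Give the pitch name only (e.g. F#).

C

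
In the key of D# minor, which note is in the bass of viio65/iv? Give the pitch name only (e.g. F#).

A#

The applied chord viio65/iv is rooted on F##: F##-A#-C#-E.
The figure 65 means first inversion — the third is in the bass.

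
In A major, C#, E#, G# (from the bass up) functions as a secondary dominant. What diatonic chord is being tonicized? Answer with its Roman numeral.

vi

The chord is a major triad on C#.
A dominant resolves down a perfect fifth: C# → F#. In A major, F# is scale degree 6, i.e. vi.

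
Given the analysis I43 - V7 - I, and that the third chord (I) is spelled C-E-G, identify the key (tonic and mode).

I is given as C-E-G — a major triad with root C.
If C is scale degree 1 and the mode makes that degree carry a major triad, the tonic is C and the mode is major.

C major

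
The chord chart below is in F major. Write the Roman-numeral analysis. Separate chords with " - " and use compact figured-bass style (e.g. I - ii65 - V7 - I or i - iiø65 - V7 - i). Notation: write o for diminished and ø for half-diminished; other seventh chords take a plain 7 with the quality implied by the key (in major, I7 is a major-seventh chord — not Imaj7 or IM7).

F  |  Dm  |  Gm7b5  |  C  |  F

F: root F is the tonic; major triad there is I.
Dm: root D is the submediant; minor triad there is vi.
Gm7b5 is non-diatonic — iiø7, a mixture chord from F minor.
C: root C is the dominant; major triad there is V.
F: root F is the tonic; major triad there is I.

I - vi - iiø7 - V - I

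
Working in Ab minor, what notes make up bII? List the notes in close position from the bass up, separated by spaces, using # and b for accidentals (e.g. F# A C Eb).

Bbb Db Fb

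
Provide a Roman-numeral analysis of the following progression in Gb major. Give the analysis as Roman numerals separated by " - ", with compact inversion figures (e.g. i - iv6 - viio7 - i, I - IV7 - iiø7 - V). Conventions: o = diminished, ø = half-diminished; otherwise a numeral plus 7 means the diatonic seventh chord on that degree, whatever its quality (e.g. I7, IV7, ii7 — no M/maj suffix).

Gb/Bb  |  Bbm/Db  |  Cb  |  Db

Gb/Bb: major triad on Gb = scale degree 1 → I6.
Bbm/Db: minor triad on Bb = scale degree 3 → iii6.
Cb: major triad on Cb = scale degree 4 → IV.
Db: root Db is the dominant; major triad there is V.

I6 - iii6 - IV - V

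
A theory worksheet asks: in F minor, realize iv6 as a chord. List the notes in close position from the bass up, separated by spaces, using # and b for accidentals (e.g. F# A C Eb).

Db F Bb

The numeral's case and figure indicate a minor triad. In F minor its root, the fourth degree, is Bb.
Stacking thirds from Bb gives Bb-Db-F.
With the 6 figure the chord is in first inversion; from the bass Db upward in close position it reads Db-F-Bb.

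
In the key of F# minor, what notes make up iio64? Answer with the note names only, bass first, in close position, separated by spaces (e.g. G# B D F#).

D G# B

In F# minor, the supertonic is G#, and the diatonic chord built there is a diminished triad.
Stacking thirds from G# gives G#-B-D.
With the 64 figure the chord is in second inversion; from the bass D upward in close position it reads D-G#-B.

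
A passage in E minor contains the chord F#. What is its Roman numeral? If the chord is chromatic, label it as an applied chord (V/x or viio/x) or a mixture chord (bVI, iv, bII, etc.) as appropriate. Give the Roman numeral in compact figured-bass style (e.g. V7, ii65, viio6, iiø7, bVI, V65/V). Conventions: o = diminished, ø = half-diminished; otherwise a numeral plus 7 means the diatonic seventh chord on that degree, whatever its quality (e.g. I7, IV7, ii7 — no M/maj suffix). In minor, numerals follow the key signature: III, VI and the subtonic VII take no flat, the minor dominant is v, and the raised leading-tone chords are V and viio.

V/V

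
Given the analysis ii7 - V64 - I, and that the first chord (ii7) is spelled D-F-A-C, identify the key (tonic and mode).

C major

The anchor chord is a minor seventh chord on D, labeled ii7.
Counting down one scale step from D places the tonic on C; a minor seventh chord on degree 2 is diatonic only in major.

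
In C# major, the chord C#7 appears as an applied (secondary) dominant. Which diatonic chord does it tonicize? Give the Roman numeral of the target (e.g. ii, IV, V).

IV

The chord is a dominant seventh chord on C#.
A dominant resolves down a perfect fifth: C# → F#. In C# major, F# is scale degree 4, i.e. IV.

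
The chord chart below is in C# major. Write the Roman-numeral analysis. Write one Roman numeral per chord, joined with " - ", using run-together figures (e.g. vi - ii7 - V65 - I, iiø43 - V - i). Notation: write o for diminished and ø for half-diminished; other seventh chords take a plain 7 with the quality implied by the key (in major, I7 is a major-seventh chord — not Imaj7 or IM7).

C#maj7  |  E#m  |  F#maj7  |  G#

C#maj7: major seventh chord on C# = scale degree 1 → I7.
E#m has root E#, degree 3 in C# major, so iii.
F#maj7: major seventh chord on F# = scale degree 4 → IV7.
G#: major triad on G# = scale degree 5 → V.

I7 - iii - IV7 - V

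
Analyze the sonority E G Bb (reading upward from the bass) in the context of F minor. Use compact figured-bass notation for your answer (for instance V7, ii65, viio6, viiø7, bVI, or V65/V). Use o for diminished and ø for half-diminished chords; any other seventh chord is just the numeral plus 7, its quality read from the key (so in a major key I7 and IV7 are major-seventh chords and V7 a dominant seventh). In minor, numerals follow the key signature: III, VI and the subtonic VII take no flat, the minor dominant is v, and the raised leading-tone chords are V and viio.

viio

Stacked in thirds the chord is E-G-Bb: a diminished triad on E.
In F minor, E is the leading tone; the diatonic diminished triad there is viio.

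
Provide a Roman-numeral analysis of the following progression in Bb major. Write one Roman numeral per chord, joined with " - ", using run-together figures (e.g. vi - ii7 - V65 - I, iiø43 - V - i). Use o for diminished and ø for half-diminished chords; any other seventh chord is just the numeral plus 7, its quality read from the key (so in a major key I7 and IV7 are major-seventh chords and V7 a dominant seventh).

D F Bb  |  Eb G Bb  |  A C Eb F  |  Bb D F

D-F-Bb: major triad on Bb = scale degree 1 → I6.
Eb-G-Bb: major triad on Eb = scale degree 4 → IV.
A-C-Eb-F: root F is the dominant; dominant seventh chord there is V65.
Bb-D-F: major triad on Bb = scale degree 1 → I.

I6 - IV - V65 - I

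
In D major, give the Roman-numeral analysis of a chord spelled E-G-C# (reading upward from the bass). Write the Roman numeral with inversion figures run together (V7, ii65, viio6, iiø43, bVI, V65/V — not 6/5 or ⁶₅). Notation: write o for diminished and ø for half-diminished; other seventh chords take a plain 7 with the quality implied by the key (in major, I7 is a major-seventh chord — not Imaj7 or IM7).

viio6

Stacked in thirds the chord is C#-E-G: a diminished triad on C#.
C# is scale degree 7 in D major, and a diminished triad on that degree is written viio.
With E in the bass the chord is in first inversion, so the figured bass is 6.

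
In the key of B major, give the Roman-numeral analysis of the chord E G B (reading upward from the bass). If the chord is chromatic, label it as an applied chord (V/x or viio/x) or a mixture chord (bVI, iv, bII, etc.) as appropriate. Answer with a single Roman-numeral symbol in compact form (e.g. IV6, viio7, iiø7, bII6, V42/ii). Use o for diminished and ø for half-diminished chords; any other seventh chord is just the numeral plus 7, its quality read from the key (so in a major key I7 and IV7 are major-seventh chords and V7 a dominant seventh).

iv

The pitches E-G-B form a minor triad rooted on E.
E is the fourth degree of B major. This is the minor subdominant, borrowed from the parallel minor.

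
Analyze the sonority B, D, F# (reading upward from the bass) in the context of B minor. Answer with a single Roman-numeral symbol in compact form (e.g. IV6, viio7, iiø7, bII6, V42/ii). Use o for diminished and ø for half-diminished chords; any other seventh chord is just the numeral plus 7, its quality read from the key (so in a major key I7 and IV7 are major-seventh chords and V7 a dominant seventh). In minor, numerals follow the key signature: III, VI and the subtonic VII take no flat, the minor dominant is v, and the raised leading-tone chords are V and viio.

i

Stacked in thirds the chord is B-D-F#: a minor triad on B.
In B minor, B is the tonic; the diatonic minor triad there is i.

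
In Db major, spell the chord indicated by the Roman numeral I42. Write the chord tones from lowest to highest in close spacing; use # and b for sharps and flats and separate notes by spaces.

C Db F Ab

The numeral's case and figure indicate a major seventh chord. In Db major its root, scale degree 1, is Db.
Stacking thirds from Db gives Db-F-Ab-C.
With the 42 figure the chord is in third inversion; from the bass C upward in close position it reads C-Db-F-Ab.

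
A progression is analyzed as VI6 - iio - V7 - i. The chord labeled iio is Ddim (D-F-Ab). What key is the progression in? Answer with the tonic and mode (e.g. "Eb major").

C minor

The chord Ddim is a diminished triad rooted on D; its label is iio.
Counting down one scale step from D places the tonic on C; a diminished triad on degree 2 is diatonic only in minor.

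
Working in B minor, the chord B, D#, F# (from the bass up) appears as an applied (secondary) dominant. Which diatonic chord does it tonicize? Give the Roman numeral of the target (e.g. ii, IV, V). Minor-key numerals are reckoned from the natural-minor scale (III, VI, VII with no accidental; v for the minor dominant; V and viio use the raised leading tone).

The chord is a major triad on B.
A dominant resolves down a perfect fifth: B → E. In B minor, E is scale degree 4, i.e. iv.

iv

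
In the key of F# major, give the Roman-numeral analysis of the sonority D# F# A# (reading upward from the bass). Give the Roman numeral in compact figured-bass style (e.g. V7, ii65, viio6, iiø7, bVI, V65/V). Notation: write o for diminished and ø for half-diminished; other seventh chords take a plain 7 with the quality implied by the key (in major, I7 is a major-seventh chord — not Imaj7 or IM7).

The pitches D#-F#-A# form a minor triad rooted on D#.
In F# major, D# is the submediant; the diatonic minor triad there is vi.

vi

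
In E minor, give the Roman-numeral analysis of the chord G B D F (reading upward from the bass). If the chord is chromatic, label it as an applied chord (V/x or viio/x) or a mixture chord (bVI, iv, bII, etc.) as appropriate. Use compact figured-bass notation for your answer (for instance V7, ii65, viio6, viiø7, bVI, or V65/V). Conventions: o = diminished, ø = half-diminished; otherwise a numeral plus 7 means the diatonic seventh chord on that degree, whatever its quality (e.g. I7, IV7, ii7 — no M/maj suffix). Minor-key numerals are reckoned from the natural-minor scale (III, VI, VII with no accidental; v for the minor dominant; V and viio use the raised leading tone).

The pitches G-B-D-F form a dominant seventh chord rooted on G.
G is not a diatonic chord root with this quality in E minor, but it lies a perfect fifth above C (VI), so the chord functions as an applied dominant of VI.

V7/VI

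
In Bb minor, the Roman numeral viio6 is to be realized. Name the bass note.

viio in Bb minor has root A; the chord is A-C-Eb.
The figure 6 means first inversion — the third is in the bass.

C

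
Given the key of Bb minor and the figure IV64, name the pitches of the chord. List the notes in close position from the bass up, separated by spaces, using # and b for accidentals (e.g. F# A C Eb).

IV64 is the major subdominant, borrowed from the parallel major. In Bb minor that root is Eb.
So the chord is Eb-G-Bb, a major triad.
The figured bass 64 indicates second inversion, placing the fifth (Bb) in the bass: Bb-Eb-G.

Bb Eb G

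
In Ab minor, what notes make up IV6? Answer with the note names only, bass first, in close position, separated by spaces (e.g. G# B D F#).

Scale degree 4 in Ab minor is Db; here the chord built on it is altered to a major triad. IV6 is the major subdominant, borrowed from the parallel major.
So the chord is Db-F-Ab.
With the 6 figure the chord is in first inversion; from the bass F upward in close position it reads F-Ab-Db.

F Ab Db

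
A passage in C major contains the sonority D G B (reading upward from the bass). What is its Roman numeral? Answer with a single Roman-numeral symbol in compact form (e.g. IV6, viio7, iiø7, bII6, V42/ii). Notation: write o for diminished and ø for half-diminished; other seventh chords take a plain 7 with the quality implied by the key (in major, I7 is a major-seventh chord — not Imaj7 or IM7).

V64

Stacked in thirds the chord is G-B-D: a major triad on G.
G is scale degree 5 in C major, and a major triad on that degree is written V.
With D in the bass the chord is in second inversion, so the figured bass is 64.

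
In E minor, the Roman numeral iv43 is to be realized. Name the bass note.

iv in E minor has root A; the chord is A-C-E-G.
The figure 43 means second inversion — the fifth is in the bass.

E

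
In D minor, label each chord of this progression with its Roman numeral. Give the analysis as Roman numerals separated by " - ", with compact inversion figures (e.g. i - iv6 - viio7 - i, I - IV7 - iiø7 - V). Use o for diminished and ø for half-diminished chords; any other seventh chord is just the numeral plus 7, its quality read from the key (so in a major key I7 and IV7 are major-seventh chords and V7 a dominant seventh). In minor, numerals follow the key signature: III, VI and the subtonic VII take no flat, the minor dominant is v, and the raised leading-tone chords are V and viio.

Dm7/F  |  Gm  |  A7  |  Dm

Dm7/F has root D, degree 1 in D minor, so i65.
Gm: minor triad on G = scale degree 4 → iv.
A7: dominant seventh chord on A = scale degree 5 → V7.
Dm has root D, degree 1 in D minor, so i.

i65 - iv - V7 - i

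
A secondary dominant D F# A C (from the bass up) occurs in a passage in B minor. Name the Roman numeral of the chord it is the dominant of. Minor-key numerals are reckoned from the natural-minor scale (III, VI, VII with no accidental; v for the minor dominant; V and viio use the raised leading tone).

The chord is a dominant seventh chord on D.
A dominant resolves down a perfect fifth: D → G. In B minor, G is scale degree 6, i.e. VI.

VI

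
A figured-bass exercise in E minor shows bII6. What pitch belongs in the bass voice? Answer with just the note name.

bII in E minor has root F; the chord is F-A-C.
The figure 6 means first inversion — the third is in the bass.

A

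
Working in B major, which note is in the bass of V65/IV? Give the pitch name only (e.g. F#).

The applied chord V65/IV is rooted on B: B-D#-F#-A.
The figure 65 means first inversion — the third is in the bass.

D#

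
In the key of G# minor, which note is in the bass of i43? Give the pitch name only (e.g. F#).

D#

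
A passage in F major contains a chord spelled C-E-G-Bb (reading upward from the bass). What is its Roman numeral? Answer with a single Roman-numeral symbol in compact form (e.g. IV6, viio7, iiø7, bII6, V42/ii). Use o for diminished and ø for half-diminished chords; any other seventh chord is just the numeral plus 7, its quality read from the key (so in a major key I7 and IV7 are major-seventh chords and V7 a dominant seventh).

V7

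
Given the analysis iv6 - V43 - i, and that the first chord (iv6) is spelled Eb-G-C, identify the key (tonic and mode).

G minor

The chord Cm/Eb is a minor triad rooted on C; its label is iv6.
iv6 on C implies C is the subdominant; that puts the tonic at G, and the lowercase numeral fits minor mode.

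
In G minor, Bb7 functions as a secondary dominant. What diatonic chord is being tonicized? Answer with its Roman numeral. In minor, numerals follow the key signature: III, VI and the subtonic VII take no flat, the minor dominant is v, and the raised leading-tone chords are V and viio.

The chord is a dominant seventh chord on Bb.
A dominant resolves down a perfect fifth: Bb → Eb. In G minor, Eb is scale degree 6, i.e. VI.

VI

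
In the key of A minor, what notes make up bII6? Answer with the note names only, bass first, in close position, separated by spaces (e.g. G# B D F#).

D F Bb

Scale degree 2 in A minor is B; lowering it a half step gives Bb. bII6 is the Neapolitan sixth — a major triad on the lowered second degree, here in its customary first inversion.
So the chord is Bb-D-F.
The figured bass 6 indicates first inversion, placing the third (D) in the bass: D-F-Bb.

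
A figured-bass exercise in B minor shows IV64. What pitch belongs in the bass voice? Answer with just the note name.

IV in B minor has root E; the chord is E-G#-B.
The figure 64 means second inversion — the fifth is in the bass.

B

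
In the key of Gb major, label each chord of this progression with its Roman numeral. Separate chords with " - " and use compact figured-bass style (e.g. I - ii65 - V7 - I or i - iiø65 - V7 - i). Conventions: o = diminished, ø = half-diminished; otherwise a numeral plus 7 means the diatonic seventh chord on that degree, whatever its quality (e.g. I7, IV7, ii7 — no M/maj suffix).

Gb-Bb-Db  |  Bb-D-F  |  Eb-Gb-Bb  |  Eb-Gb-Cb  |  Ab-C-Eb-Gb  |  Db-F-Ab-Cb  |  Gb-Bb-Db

Gb-Bb-Db has root Gb, degree 1 in Gb major, so I.
Bb-D-F is the secondary dominant of vi (major triad on Bb): V/vi.
Eb-Gb-Bb: root Eb is the submediant; minor triad there is vi.
Eb-Gb-Cb: root Cb is the subdominant; major triad there is IV6.
Ab-C-Eb-Gb is the secondary dominant of V (dominant seventh chord on Ab): V7/V.
Db-F-Ab-Cb: root Db is the dominant; dominant seventh chord there is V7.
Gb-Bb-Db: root Gb is the tonic; major triad there is I.

I - V/vi - vi - IV6 - V7/V - V7 - I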